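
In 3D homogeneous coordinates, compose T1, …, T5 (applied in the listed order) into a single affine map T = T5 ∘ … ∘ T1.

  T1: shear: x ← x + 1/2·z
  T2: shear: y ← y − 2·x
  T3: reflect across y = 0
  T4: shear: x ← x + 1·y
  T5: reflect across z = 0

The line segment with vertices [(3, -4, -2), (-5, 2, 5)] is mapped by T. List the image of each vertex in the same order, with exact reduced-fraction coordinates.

T1 shear: x ← x + 1/2·z: (3, -4, -2) → (2, -4, -2); (-5, 2, 5) → (-5/2, 2, 5)
T2 shear: y ← y − 2·x: (2, -4, -2) → (2, -8, -2); (-5/2, 2, 5) → (-5/2, 7, 5)
T3 reflect across y = 0: (2, -8, -2) → (2, 8, -2); (-5/2, 7, 5) → (-5/2, -7, 5)
T4 shear: x ← x + 1·y: (2, 8, -2) → (10, 8, -2); (-5/2, -7, 5) → (-19/2, -7, 5)
T5 reflect across z = 0: (10, 8, -2) → (10, 8, 2); (-19/2, -7, 5) → (-19/2, -7, -5)

image vertices: (10, 8, 2), (-19/2, -7, -5)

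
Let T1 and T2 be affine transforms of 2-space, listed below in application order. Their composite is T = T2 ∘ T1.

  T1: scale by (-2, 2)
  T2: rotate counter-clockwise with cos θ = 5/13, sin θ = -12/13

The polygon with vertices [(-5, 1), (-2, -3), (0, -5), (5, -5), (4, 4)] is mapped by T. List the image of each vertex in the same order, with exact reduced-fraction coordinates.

image vertices: (74/13, -110/13), (-4, -6), (-120/13, -50/13), (-170/13, 70/13), (56/13, 136/13)

T1 scale by (-2, 2): (-5, 1) → (10, 2); (-2, -3) → (4, -6); (0, -5) → (0, -10); (5, -5) → (-10, -10); (4, 4) → (-8, 8)
T2 rotate counter-clockwise with cos θ = 5/13, sin θ = -12/13: (10, 2) → (74/13, -110/13); (4, -6) → (-4, -6); (0, -10) → (-120/13, -50/13); (-10, -10) → (-170/13, 70/13); (-8, 8) → (56/13, 136/13)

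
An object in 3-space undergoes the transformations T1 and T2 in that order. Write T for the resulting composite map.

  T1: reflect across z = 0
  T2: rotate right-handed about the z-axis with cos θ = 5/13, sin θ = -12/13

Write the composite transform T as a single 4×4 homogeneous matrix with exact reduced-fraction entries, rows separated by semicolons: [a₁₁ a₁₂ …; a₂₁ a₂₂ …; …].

T1 = [1 0 0 0; 0 1 0 0; 0 0 -1 0; 0 0 0 1]
T2·T1 = [5/13 12/13 0 0; -12/13 5/13 0 0; 0 0 -1 0; 0 0 0 1]

T = [5/13 12/13 0 0; -12/13 5/13 0 0; 0 0 -1 0; 0 0 0 1]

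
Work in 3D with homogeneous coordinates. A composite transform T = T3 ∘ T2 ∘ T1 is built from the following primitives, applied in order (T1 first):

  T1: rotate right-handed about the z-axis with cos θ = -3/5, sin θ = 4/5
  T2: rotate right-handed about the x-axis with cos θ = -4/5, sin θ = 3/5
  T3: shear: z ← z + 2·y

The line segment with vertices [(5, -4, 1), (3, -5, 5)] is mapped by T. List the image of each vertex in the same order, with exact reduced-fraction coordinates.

T1 rotate right-handed about the z-axis with cos θ = -3/5, sin θ = 4/5: (5, -4, 1) → (1/5, 32/5, 1); (3, -5, 5) → (11/5, 27/5, 5)
T2 rotate right-handed about the x-axis with cos θ = -4/5, sin θ = 3/5: (1/5, 32/5, 1) → (1/5, -143/25, 76/25); (11/5, 27/5, 5) → (11/5, -183/25, -19/25)
T3 shear: z ← z + 2·y: (1/5, -143/25, 76/25) → (1/5, -143/25, -42/5); (11/5, -183/25, -19/25) → (11/5, -183/25, -77/5)

image vertices: (1/5, -143/25, -42/5), (11/5, -183/25, -77/5)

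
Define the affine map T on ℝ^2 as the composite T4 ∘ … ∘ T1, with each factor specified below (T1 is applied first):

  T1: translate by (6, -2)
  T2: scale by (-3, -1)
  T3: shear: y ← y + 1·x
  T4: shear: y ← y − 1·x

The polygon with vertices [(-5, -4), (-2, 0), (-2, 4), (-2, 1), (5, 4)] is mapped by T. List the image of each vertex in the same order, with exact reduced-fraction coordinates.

image vertices: (-3, 6), (-12, 2), (-12, -2), (-12, 1), (-33, -2)

T1 translate by (6, -2): (-5, -4) → (1, -6); (-2, 0) → (4, -2); (-2, 4) → (4, 2); (-2, 1) → (4, -1); (5, 4) → (11, 2)
T2 scale by (-3, -1): (1, -6) → (-3, 6); (4, -2) → (-12, 2); (4, 2) → (-12, -2); (4, -1) → (-12, 1); (11, 2) → (-33, -2)
T3 shear: y ← y + 1·x: (-3, 6) → (-3, 3); (-12, 2) → (-12, -10); (-12, -2) → (-12, -14); (-12, 1) → (-12, -11); (-33, -2) → (-33, -35)
T4 shear: y ← y − 1·x: (-3, 3) → (-3, 6); (-12, -10) → (-12, 2); (-12, -14) → (-12, -2); (-12, -11) → (-12, 1); (-33, -35) → (-33, -2)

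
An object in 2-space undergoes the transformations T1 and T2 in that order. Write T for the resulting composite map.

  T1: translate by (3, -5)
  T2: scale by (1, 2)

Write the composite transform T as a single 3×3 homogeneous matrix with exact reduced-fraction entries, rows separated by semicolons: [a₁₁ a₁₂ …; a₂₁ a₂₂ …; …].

T = [1 0 3; 0 2 -10; 0 0 1]

T1 = [1 0 3; 0 1 -5; 0 0 1]
T2·T1 = [1 0 3; 0 2 -10; 0 0 1]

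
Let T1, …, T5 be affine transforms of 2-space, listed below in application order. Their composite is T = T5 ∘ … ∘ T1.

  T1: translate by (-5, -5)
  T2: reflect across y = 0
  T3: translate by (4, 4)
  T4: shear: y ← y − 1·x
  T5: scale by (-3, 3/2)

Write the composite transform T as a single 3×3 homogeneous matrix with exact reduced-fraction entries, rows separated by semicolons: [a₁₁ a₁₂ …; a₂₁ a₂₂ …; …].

T1 = [1 0 -5; 0 1 -5; 0 0 1]
T2·T1 = [1 0 -5; 0 -1 5; 0 0 1]
T3·…·T1 = [1 0 -1; 0 -1 9; 0 0 1]
T4·…·T1 = [1 0 -1; -1 -1 10; 0 0 1]
T5·…·T1 = [-3 0 3; -3/2 -3/2 15; 0 0 1]

T = [-3 0 3; -3/2 -3/2 15; 0 0 1]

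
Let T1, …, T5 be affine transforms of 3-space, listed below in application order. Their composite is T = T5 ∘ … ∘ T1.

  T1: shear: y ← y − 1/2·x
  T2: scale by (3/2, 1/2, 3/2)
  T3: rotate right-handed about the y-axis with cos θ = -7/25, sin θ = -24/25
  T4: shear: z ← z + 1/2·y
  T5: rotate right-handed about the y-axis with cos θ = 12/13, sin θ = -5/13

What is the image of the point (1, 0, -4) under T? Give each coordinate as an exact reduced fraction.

T1 shear: y ← y − 1/2·x: (1, 0, -4) → (1, -1/2, -4)
T2 scale by (3/2, 1/2, 3/2): (1, -1/2, -4) → (3/2, -1/4, -6)
T3 rotate right-handed about the y-axis with cos θ = -7/25, sin θ = -24/25: (3/2, -1/4, -6) → (267/50, -1/4, 78/25)
T4 shear: z ← z + 1/2·y: (267/50, -1/4, 78/25) → (267/50, -1/4, 599/200)
T5 rotate right-handed about the y-axis with cos θ = 12/13, sin θ = -5/13: (267/50, -1/4, 599/200) → (9821/2600, -1/4, 1566/325)

T(p) = (9821/2600, -1/4, 1566/325)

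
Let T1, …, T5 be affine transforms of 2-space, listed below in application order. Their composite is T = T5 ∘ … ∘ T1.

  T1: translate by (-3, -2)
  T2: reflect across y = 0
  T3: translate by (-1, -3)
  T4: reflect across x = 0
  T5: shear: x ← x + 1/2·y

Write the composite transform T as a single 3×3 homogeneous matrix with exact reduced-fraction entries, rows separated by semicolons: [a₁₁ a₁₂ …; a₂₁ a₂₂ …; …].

T1 = [1 0 -3; 0 1 -2; 0 0 1]
T2·T1 = [1 0 -3; 0 -1 2; 0 0 1]
T3·…·T1 = [1 0 -4; 0 -1 -1; 0 0 1]
T4·…·T1 = [-1 0 4; 0 -1 -1; 0 0 1]
T5·…·T1 = [-1 -1/2 7/2; 0 -1 -1; 0 0 1]

T = [-1 -1/2 7/2; 0 -1 -1; 0 0 1]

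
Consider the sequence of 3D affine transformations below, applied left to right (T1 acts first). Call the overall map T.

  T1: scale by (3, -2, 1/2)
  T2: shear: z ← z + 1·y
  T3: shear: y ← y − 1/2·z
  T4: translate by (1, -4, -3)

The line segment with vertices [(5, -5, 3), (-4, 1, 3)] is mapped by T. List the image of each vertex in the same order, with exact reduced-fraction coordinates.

image vertices: (16, 1/4, 17/2), (-11, -23/4, -7/2)

T1 scale by (3, -2, 1/2): (5, -5, 3) → (15, 10, 3/2); (-4, 1, 3) → (-12, -2, 3/2)
T2 shear: z ← z + 1·y: (15, 10, 3/2) → (15, 10, 23/2); (-12, -2, 3/2) → (-12, -2, -1/2)
T3 shear: y ← y − 1/2·z: (15, 10, 23/2) → (15, 17/4, 23/2); (-12, -2, -1/2) → (-12, -7/4, -1/2)
T4 translate by (1, -4, -3): (15, 17/4, 23/2) → (16, 1/4, 17/2); (-12, -7/4, -1/2) → (-11, -23/4, -7/2)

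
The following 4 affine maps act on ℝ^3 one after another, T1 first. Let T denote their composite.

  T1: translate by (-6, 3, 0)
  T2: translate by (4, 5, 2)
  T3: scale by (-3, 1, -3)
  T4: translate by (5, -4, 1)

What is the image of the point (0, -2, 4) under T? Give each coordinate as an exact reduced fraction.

T1 translate by (-6, 3, 0): (0, -2, 4) → (-6, 1, 4)
T2 translate by (4, 5, 2): (-6, 1, 4) → (-2, 6, 6)
T3 scale by (-3, 1, -3): (-2, 6, 6) → (6, 6, -18)
T4 translate by (5, -4, 1): (6, 6, -18) → (11, 2, -17)

T(p) = (11, 2, -17)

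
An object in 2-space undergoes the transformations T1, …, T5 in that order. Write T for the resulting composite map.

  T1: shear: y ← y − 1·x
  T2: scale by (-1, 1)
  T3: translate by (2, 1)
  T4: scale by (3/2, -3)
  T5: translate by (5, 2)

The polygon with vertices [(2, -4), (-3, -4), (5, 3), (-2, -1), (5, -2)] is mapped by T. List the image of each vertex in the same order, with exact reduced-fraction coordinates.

image vertices: (5, 17), (25/2, 2), (1/2, 5), (11, -4), (1/2, 20)

T1 shear: y ← y − 1·x: (2, -4) → (2, -6); (-3, -4) → (-3, -1); (5, 3) → (5, -2); (-2, -1) → (-2, 1); (5, -2) → (5, -7)
T2 scale by (-1, 1): (2, -6) → (-2, -6); (-3, -1) → (3, -1); (5, -2) → (-5, -2); (-2, 1) → (2, 1); (5, -7) → (-5, -7)
T3 translate by (2, 1): (-2, -6) → (0, -5); (3, -1) → (5, 0); (-5, -2) → (-3, -1); (2, 1) → (4, 2); (-5, -7) → (-3, -6)
T4 scale by (3/2, -3): (0, -5) → (0, 15); (5, 0) → (15/2, 0); (-3, -1) → (-9/2, 3); (4, 2) → (6, -6); (-3, -6) → (-9/2, 18)
T5 translate by (5, 2): (0, 15) → (5, 17); (15/2, 0) → (25/2, 2); (-9/2, 3) → (1/2, 5); (6, -6) → (11, -4); (-9/2, 18) → (1/2, 20)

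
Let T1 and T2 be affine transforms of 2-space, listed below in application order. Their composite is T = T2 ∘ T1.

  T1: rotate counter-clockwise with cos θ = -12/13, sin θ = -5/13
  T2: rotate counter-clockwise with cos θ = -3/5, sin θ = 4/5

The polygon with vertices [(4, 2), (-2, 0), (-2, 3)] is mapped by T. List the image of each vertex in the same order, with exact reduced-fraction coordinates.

image vertices: (58/13, -4/13), (-112/65, 66/65), (-1/5, 18/5)

T1 rotate counter-clockwise with cos θ = -12/13, sin θ = -5/13: (4, 2) → (-38/13, -44/13); (-2, 0) → (24/13, 10/13); (-2, 3) → (3, -2)
T2 rotate counter-clockwise with cos θ = -3/5, sin θ = 4/5: (-38/13, -44/13) → (58/13, -4/13); (24/13, 10/13) → (-112/65, 66/65); (3, -2) → (-1/5, 18/5)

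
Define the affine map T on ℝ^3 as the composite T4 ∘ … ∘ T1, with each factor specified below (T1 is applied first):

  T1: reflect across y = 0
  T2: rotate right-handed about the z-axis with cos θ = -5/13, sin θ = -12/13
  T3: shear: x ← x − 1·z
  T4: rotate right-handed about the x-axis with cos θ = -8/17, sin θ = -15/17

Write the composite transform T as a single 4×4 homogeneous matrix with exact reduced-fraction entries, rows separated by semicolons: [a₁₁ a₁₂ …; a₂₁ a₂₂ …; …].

T = [-5/13 -12/13 -1 0; 96/221 -40/221 15/17 0; 180/221 -75/221 -8/17 0; 0 0 0 1]

T1 = [1 0 0 0; 0 -1 0 0; 0 0 1 0; 0 0 0 1]
T2·T1 = [-5/13 -12/13 0 0; -12/13 5/13 0 0; 0 0 1 0; 0 0 0 1]
T3·…·T1 = [-5/13 -12/13 -1 0; -12/13 5/13 0 0; 0 0 1 0; 0 0 0 1]
T4·…·T1 = [-5/13 -12/13 -1 0; 96/221 -40/221 15/17 0; 180/221 -75/221 -8/17 0; 0 0 0 1]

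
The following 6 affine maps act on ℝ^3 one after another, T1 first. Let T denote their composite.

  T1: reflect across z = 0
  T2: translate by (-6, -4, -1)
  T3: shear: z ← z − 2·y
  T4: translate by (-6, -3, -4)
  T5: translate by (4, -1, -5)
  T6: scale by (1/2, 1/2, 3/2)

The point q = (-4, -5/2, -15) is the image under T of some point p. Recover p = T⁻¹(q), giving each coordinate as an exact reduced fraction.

T1 = [1 0 0 0; 0 1 0 0; 0 0 -1 0; 0 0 0 1]
T2·T1 = [1 0 0 -6; 0 1 0 -4; 0 0 -1 -1; 0 0 0 1]
T3·…·T1 = [1 0 0 -6; 0 1 0 -4; 0 -2 -1 7; 0 0 0 1]
T4·…·T1 = [1 0 0 -12; 0 1 0 -7; 0 -2 -1 3; 0 0 0 1]
T5·…·T1 = [1 0 0 -8; 0 1 0 -8; 0 -2 -1 -2; 0 0 0 1]
T6·…·T1 = [1/2 0 0 -4; 0 1/2 0 -4; 0 -3 -3/2 -3; 0 0 0 1]
det M = -3/8; M⁻¹ = [2 0 0 8; 0 2 0 8; 0 -4 -2/3 -18; 0 0 0 1]
M⁻¹ · (-4, -5/2, -15)ᵀ = (0, 3, 2)ᵀ

p = (0, 3, 2)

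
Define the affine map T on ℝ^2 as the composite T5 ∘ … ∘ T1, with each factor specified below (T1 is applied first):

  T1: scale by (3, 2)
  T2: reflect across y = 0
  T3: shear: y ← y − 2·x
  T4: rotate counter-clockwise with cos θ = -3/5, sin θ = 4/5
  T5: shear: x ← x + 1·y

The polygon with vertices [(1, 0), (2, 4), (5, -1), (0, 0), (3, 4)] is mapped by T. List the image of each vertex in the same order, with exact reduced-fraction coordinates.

T1 scale by (3, 2): (1, 0) → (3, 0); (2, 4) → (6, 8); (5, -1) → (15, -2); (0, 0) → (0, 0); (3, 4) → (9, 8)
T2 reflect across y = 0: (3, 0) → (3, 0); (6, 8) → (6, -8); (15, -2) → (15, 2); (0, 0) → (0, 0); (9, 8) → (9, -8)
T3 shear: y ← y − 2·x: (3, 0) → (3, -6); (6, -8) → (6, -20); (15, 2) → (15, -28); (0, 0) → (0, 0); (9, -8) → (9, -26)
T4 rotate counter-clockwise with cos θ = -3/5, sin θ = 4/5: (3, -6) → (3, 6); (6, -20) → (62/5, 84/5); (15, -28) → (67/5, 144/5); (0, 0) → (0, 0); (9, -26) → (77/5, 114/5)
T5 shear: x ← x + 1·y: (3, 6) → (9, 6); (62/5, 84/5) → (146/5, 84/5); (67/5, 144/5) → (211/5, 144/5); (0, 0) → (0, 0); (77/5, 114/5) → (191/5, 114/5)

image vertices: (9, 6), (146/5, 84/5), (211/5, 144/5), (0, 0), (191/5, 114/5)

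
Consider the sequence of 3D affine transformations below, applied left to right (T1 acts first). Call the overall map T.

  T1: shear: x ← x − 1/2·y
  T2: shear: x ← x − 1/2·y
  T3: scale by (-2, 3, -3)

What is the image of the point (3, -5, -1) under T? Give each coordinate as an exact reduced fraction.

T(p) = (-16, -15, 3)

T1 shear: x ← x − 1/2·y: (3, -5, -1) → (11/2, -5, -1)
T2 shear: x ← x − 1/2·y: (11/2, -5, -1) → (8, -5, -1)
T3 scale by (-2, 3, -3): (8, -5, -1) → (-16, -15, 3)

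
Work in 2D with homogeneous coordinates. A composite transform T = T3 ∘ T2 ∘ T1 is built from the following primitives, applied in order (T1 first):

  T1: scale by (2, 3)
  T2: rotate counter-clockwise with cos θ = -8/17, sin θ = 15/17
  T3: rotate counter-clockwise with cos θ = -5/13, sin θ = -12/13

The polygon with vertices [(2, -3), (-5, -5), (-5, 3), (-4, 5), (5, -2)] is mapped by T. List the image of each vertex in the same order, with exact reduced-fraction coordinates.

T1 scale by (2, 3): (2, -3) → (4, -9); (-5, -5) → (-10, -15); (-5, 3) → (-10, 9); (-4, 5) → (-8, 15); (5, -2) → (10, -6)
T2 rotate counter-clockwise with cos θ = -8/17, sin θ = 15/17: (4, -9) → (103/17, 132/17); (-10, -15) → (305/17, -30/17); (-10, 9) → (-55/17, -222/17); (-8, 15) → (-161/17, -240/17); (10, -6) → (10/17, 198/17)
T3 rotate counter-clockwise with cos θ = -5/13, sin θ = -12/13: (103/17, 132/17) → (1069/221, -1896/221); (305/17, -30/17) → (-145/17, -270/17); (-55/17, -222/17) → (-2389/221, 1770/221); (-161/17, -240/17) → (-2075/221, 3132/221); (10/17, 198/17) → (2326/221, -1110/221)

image vertices: (1069/221, -1896/221), (-145/17, -270/17), (-2389/221, 1770/221), (-2075/221, 3132/221), (2326/221, -1110/221)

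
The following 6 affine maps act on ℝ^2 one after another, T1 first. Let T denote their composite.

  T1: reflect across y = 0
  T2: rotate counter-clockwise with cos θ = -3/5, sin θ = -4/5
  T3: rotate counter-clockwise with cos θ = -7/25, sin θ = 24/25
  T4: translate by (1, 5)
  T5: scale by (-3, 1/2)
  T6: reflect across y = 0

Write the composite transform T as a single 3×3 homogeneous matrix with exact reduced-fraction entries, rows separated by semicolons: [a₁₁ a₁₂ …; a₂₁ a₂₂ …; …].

T = [-351/125 132/125 -3; 22/125 117/250 -5/2; 0 0 1]

T1 = [1 0 0; 0 -1 0; 0 0 1]
T2·T1 = [-3/5 -4/5 0; -4/5 3/5 0; 0 0 1]
T3·…·T1 = [117/125 -44/125 0; -44/125 -117/125 0; 0 0 1]
T4·…·T1 = [117/125 -44/125 1; -44/125 -117/125 5; 0 0 1]
T5·…·T1 = [-351/125 132/125 -3; -22/125 -117/250 5/2; 0 0 1]
T6·…·T1 = [-351/125 132/125 -3; 22/125 117/250 -5/2; 0 0 1]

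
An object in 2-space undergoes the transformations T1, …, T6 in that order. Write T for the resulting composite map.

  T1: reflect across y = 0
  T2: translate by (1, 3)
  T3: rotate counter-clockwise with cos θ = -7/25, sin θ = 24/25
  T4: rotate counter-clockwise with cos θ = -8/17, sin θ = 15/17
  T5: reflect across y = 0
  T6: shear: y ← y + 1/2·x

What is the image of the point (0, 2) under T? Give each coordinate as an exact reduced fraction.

T(p) = (-7/425, 239/170)

T1 reflect across y = 0: (0, 2) → (0, -2)
T2 translate by (1, 3): (0, -2) → (1, 1)
T3 rotate counter-clockwise with cos θ = -7/25, sin θ = 24/25: (1, 1) → (-31/25, 17/25)
T4 rotate counter-clockwise with cos θ = -8/17, sin θ = 15/17: (-31/25, 17/25) → (-7/425, -601/425)
T5 reflect across y = 0: (-7/425, -601/425) → (-7/425, 601/425)
T6 shear: y ← y + 1/2·x: (-7/425, 601/425) → (-7/425, 239/170)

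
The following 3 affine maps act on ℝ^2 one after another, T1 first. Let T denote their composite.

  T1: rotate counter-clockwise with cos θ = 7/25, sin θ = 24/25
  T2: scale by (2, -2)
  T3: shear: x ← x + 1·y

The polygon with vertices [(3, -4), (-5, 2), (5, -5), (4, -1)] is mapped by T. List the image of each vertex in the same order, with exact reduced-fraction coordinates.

T1 rotate counter-clockwise with cos θ = 7/25, sin θ = 24/25: (3, -4) → (117/25, 44/25); (-5, 2) → (-83/25, -106/25); (5, -5) → (31/5, 17/5); (4, -1) → (52/25, 89/25)
T2 scale by (2, -2): (117/25, 44/25) → (234/25, -88/25); (-83/25, -106/25) → (-166/25, 212/25); (31/5, 17/5) → (62/5, -34/5); (52/25, 89/25) → (104/25, -178/25)
T3 shear: x ← x + 1·y: (234/25, -88/25) → (146/25, -88/25); (-166/25, 212/25) → (46/25, 212/25); (62/5, -34/5) → (28/5, -34/5); (104/25, -178/25) → (-74/25, -178/25)

image vertices: (146/25, -88/25), (46/25, 212/25), (28/5, -34/5), (-74/25, -178/25)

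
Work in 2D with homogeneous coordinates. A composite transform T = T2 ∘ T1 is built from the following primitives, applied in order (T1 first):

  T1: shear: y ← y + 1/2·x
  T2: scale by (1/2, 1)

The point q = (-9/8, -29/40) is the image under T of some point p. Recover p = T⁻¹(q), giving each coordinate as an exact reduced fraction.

p = (-9/4, 2/5)

T1 = [1 0 0; 1/2 1 0; 0 0 1]
T2·T1 = [1/2 0 0; 1/2 1 0; 0 0 1]
det M = 1/2; M⁻¹ = [2 0 0; -1 1 0; 0 0 1]
M⁻¹ · (-9/8, -29/40)ᵀ = (-9/4, 2/5)ᵀ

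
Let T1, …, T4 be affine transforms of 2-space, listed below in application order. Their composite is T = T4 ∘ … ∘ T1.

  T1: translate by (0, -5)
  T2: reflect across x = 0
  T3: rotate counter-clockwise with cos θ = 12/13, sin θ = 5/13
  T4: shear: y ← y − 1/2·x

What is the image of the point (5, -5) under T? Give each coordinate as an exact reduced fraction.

T(p) = (-10/13, -140/13)

T1 translate by (0, -5): (5, -5) → (5, -10)
T2 reflect across x = 0: (5, -10) → (-5, -10)
T3 rotate counter-clockwise with cos θ = 12/13, sin θ = 5/13: (-5, -10) → (-10/13, -145/13)
T4 shear: y ← y − 1/2·x: (-10/13, -145/13) → (-10/13, -140/13)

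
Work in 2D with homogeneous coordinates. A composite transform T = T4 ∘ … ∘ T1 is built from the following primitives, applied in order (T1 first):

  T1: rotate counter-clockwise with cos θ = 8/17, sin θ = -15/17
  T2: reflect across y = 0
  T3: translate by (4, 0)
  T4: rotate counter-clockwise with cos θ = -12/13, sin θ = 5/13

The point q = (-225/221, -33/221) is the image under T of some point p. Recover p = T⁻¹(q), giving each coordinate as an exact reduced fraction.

T1 = [8/17 15/17 0; -15/17 8/17 0; 0 0 1]
T2·T1 = [8/17 15/17 0; 15/17 -8/17 0; 0 0 1]
T3·…·T1 = [8/17 15/17 4; 15/17 -8/17 0; 0 0 1]
T4·…·T1 = [-171/221 -140/221 -48/13; -140/221 171/221 20/13; 0 0 1]
det M = -1; M⁻¹ = [-171/221 -140/221 -32/17; -140/221 171/221 -60/17; 0 0 1]
M⁻¹ · (-225/221, -33/221)ᵀ = (-1, -3)ᵀ

p = (-1, -3)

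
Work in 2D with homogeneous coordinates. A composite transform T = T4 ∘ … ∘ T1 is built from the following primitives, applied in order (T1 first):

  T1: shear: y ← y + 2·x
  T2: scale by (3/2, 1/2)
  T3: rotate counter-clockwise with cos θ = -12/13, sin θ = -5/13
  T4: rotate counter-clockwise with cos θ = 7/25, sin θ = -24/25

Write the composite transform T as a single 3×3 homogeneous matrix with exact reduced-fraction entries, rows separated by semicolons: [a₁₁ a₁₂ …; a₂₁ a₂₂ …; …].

T1 = [1 0 0; 2 1 0; 0 0 1]
T2·T1 = [3/2 0 0; 1 1/2 0; 0 0 1]
T3·…·T1 = [-1 5/26 0; -3/2 -6/13 0; 0 0 1]
T4·…·T1 = [-43/25 -253/650 0; 27/50 -102/325 0; 0 0 1]

T = [-43/25 -253/650 0; 27/50 -102/325 0; 0 0 1]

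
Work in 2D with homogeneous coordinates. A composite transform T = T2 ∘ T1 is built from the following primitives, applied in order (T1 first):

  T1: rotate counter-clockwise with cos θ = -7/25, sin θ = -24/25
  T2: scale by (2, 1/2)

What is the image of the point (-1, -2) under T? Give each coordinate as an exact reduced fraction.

T(p) = (-82/25, 19/25)

T1 rotate counter-clockwise with cos θ = -7/25, sin θ = -24/25: (-1, -2) → (-41/25, 38/25)
T2 scale by (2, 1/2): (-41/25, 38/25) → (-82/25, 19/25)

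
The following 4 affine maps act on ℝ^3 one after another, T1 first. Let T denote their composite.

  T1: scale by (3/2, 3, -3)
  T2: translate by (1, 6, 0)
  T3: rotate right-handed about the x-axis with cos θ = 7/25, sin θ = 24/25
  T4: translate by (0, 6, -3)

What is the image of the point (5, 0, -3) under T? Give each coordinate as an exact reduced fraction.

T(p) = (17/2, -24/25, 132/25)

T1 scale by (3/2, 3, -3): (5, 0, -3) → (15/2, 0, 9)
T2 translate by (1, 6, 0): (15/2, 0, 9) → (17/2, 6, 9)
T3 rotate right-handed about the x-axis with cos θ = 7/25, sin θ = 24/25: (17/2, 6, 9) → (17/2, -174/25, 207/25)
T4 translate by (0, 6, -3): (17/2, -174/25, 207/25) → (17/2, -24/25, 132/25)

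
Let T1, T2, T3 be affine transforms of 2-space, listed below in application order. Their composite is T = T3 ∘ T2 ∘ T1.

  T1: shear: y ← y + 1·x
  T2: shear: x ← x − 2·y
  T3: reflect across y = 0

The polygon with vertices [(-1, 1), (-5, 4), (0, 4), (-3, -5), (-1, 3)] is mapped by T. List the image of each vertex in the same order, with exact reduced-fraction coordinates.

image vertices: (-1, 0), (-3, 1), (-8, -4), (13, 8), (-5, -2)

T1 shear: y ← y + 1·x: (-1, 1) → (-1, 0); (-5, 4) → (-5, -1); (0, 4) → (0, 4); (-3, -5) → (-3, -8); (-1, 3) → (-1, 2)
T2 shear: x ← x − 2·y: (-1, 0) → (-1, 0); (-5, -1) → (-3, -1); (0, 4) → (-8, 4); (-3, -8) → (13, -8); (-1, 2) → (-5, 2)
T3 reflect across y = 0: (-1, 0) → (-1, 0); (-3, -1) → (-3, 1); (-8, 4) → (-8, -4); (13, -8) → (13, 8); (-5, 2) → (-5, -2)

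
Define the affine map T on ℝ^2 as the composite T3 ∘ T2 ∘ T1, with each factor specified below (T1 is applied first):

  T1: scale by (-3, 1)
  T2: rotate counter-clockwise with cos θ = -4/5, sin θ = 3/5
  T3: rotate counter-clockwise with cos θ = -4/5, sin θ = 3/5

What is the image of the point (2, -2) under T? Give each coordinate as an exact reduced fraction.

T(p) = (-18/5, 26/5)

T1 scale by (-3, 1): (2, -2) → (-6, -2)
T2 rotate counter-clockwise with cos θ = -4/5, sin θ = 3/5: (-6, -2) → (6, -2)
T3 rotate counter-clockwise with cos θ = -4/5, sin θ = 3/5: (6, -2) → (-18/5, 26/5)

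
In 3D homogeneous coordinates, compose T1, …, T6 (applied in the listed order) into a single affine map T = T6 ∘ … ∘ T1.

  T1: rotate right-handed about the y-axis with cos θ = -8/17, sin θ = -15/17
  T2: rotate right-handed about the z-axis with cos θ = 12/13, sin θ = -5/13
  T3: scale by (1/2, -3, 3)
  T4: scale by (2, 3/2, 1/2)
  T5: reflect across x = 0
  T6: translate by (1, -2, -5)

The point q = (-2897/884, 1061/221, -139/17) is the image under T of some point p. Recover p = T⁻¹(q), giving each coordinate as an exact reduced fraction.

T1 = [-8/17 0 -15/17 0; 0 1 0 0; 15/17 0 -8/17 0; 0 0 0 1]
T2·T1 = [-96/221 5/13 -180/221 0; 40/221 12/13 75/221 0; 15/17 0 -8/17 0; 0 0 0 1]
T3·…·T1 = [-48/221 5/26 -90/221 0; -120/221 -36/13 -225/221 0; 45/17 0 -24/17 0; 0 0 0 1]
T4·…·T1 = [-96/221 5/13 -180/221 0; -180/221 -54/13 -675/442 0; 45/34 0 -12/17 0; 0 0 0 1]
T5·…·T1 = [96/221 -5/13 180/221 0; -180/221 -54/13 -675/442 0; 45/34 0 -12/17 0; 0 0 0 1]
T6·…·T1 = [96/221 -5/13 180/221 1; -180/221 -54/13 -675/442 -2; 45/34 0 -12/17 -5; 0 0 0 1]
det M = 27/4; M⁻¹ = [96/221 -80/1989 10/17 4826/1989; -5/13 -8/39 0 -1/39; 180/221 -50/663 -16/51 -560/221; 0 0 0 1]
M⁻¹ · (-2897/884, 1061/221, -139/17)ᵀ = (-4, 1/4, -3)ᵀ

p = (-4, 1/4, -3)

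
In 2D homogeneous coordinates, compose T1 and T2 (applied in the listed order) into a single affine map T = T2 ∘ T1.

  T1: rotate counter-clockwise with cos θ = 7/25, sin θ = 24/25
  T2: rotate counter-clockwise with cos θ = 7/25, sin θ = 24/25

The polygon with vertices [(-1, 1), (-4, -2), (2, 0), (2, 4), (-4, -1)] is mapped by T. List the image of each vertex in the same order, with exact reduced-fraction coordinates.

T1 rotate counter-clockwise with cos θ = 7/25, sin θ = 24/25: (-1, 1) → (-31/25, -17/25); (-4, -2) → (4/5, -22/5); (2, 0) → (14/25, 48/25); (2, 4) → (-82/25, 76/25); (-4, -1) → (-4/25, -103/25)
T2 rotate counter-clockwise with cos θ = 7/25, sin θ = 24/25: (-31/25, -17/25) → (191/625, -863/625); (4/5, -22/5) → (556/125, -58/125); (14/25, 48/25) → (-1054/625, 672/625); (-82/25, 76/25) → (-2398/625, -1436/625); (-4/25, -103/25) → (2444/625, -817/625)

image vertices: (191/625, -863/625), (556/125, -58/125), (-1054/625, 672/625), (-2398/625, -1436/625), (2444/625, -817/625)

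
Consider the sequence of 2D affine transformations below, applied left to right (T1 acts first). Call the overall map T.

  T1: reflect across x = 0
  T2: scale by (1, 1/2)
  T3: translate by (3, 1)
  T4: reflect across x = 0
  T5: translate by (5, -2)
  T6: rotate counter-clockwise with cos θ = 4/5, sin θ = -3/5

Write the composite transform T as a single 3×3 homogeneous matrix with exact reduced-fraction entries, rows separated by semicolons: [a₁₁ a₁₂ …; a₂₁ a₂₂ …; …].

T1 = [-1 0 0; 0 1 0; 0 0 1]
T2·T1 = [-1 0 0; 0 1/2 0; 0 0 1]
T3·…·T1 = [-1 0 3; 0 1/2 1; 0 0 1]
T4·…·T1 = [1 0 -3; 0 1/2 1; 0 0 1]
T5·…·T1 = [1 0 2; 0 1/2 -1; 0 0 1]
T6·…·T1 = [4/5 3/10 1; -3/5 2/5 -2; 0 0 1]

T = [4/5 3/10 1; -3/5 2/5 -2; 0 0 1]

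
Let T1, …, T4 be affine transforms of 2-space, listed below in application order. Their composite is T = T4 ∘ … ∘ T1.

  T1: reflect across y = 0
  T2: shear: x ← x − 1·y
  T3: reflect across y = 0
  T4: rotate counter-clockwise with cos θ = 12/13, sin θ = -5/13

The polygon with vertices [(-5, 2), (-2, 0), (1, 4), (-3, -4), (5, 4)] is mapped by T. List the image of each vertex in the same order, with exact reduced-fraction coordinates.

T1 reflect across y = 0: (-5, 2) → (-5, -2); (-2, 0) → (-2, 0); (1, 4) → (1, -4); (-3, -4) → (-3, 4); (5, 4) → (5, -4)
T2 shear: x ← x − 1·y: (-5, -2) → (-3, -2); (-2, 0) → (-2, 0); (1, -4) → (5, -4); (-3, 4) → (-7, 4); (5, -4) → (9, -4)
T3 reflect across y = 0: (-3, -2) → (-3, 2); (-2, 0) → (-2, 0); (5, -4) → (5, 4); (-7, 4) → (-7, -4); (9, -4) → (9, 4)
T4 rotate counter-clockwise with cos θ = 12/13, sin θ = -5/13: (-3, 2) → (-2, 3); (-2, 0) → (-24/13, 10/13); (5, 4) → (80/13, 23/13); (-7, -4) → (-8, -1); (9, 4) → (128/13, 3/13)

image vertices: (-2, 3), (-24/13, 10/13), (80/13, 23/13), (-8, -1), (128/13, 3/13)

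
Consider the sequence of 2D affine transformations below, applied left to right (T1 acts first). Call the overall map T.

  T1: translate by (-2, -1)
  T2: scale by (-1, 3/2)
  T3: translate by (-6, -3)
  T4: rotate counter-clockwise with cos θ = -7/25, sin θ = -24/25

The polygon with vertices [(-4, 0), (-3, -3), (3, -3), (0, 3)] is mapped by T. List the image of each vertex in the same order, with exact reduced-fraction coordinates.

image vertices: (-108/25, 63/50), (-209/25, 87/25), (-167/25, 231/25), (28/25, 96/25)

T1 translate by (-2, -1): (-4, 0) → (-6, -1); (-3, -3) → (-5, -4); (3, -3) → (1, -4); (0, 3) → (-2, 2)
T2 scale by (-1, 3/2): (-6, -1) → (6, -3/2); (-5, -4) → (5, -6); (1, -4) → (-1, -6); (-2, 2) → (2, 3)
T3 translate by (-6, -3): (6, -3/2) → (0, -9/2); (5, -6) → (-1, -9); (-1, -6) → (-7, -9); (2, 3) → (-4, 0)
T4 rotate counter-clockwise with cos θ = -7/25, sin θ = -24/25: (0, -9/2) → (-108/25, 63/50); (-1, -9) → (-209/25, 87/25); (-7, -9) → (-167/25, 231/25); (-4, 0) → (28/25, 96/25)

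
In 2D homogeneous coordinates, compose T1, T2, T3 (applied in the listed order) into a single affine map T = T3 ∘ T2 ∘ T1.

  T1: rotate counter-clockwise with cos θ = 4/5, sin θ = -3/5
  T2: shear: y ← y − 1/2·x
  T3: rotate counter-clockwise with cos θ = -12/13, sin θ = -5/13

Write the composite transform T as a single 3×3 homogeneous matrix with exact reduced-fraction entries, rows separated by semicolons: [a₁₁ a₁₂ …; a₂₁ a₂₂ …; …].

T = [-73/65 -47/130 0; 8/13 -9/13 0; 0 0 1]

T1 = [4/5 3/5 0; -3/5 4/5 0; 0 0 1]
T2·T1 = [4/5 3/5 0; -1 1/2 0; 0 0 1]
T3·…·T1 = [-73/65 -47/130 0; 8/13 -9/13 0; 0 0 1]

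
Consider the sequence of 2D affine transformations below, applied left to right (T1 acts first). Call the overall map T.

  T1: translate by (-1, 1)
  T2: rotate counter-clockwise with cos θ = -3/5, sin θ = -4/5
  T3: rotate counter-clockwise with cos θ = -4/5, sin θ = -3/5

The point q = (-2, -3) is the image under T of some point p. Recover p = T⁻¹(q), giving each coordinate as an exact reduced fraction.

p = (-2, 1)

T1 = [1 0 -1; 0 1 1; 0 0 1]
T2·T1 = [-3/5 4/5 7/5; -4/5 -3/5 1/5; 0 0 1]
T3·…·T1 = [0 -1 -1; 1 0 -1; 0 0 1]
det M = 1; M⁻¹ = [0 1 1; -1 0 -1; 0 0 1]
M⁻¹ · (-2, -3)ᵀ = (-2, 1)ᵀ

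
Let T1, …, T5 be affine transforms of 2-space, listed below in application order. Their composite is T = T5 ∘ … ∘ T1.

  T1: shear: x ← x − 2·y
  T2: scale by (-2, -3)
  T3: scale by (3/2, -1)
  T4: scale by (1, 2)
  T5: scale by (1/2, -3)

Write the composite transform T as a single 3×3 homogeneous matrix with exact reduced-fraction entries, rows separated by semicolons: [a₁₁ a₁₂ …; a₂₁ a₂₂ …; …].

T = [-3/2 3 0; 0 -18 0; 0 0 1]

T1 = [1 -2 0; 0 1 0; 0 0 1]
T2·T1 = [-2 4 0; 0 -3 0; 0 0 1]
T3·…·T1 = [-3 6 0; 0 3 0; 0 0 1]
T4·…·T1 = [-3 6 0; 0 6 0; 0 0 1]
T5·…·T1 = [-3/2 3 0; 0 -18 0; 0 0 1]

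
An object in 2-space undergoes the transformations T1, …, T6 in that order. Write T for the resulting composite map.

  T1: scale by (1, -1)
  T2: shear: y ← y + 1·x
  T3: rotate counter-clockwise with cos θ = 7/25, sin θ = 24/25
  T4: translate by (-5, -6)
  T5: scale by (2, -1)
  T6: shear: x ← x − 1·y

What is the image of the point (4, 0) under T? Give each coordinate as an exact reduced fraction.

T1 scale by (1, -1): (4, 0) → (4, 0)
T2 shear: y ← y + 1·x: (4, 0) → (4, 4)
T3 rotate counter-clockwise with cos θ = 7/25, sin θ = 24/25: (4, 4) → (-68/25, 124/25)
T4 translate by (-5, -6): (-68/25, 124/25) → (-193/25, -26/25)
T5 scale by (2, -1): (-193/25, -26/25) → (-386/25, 26/25)
T6 shear: x ← x − 1·y: (-386/25, 26/25) → (-412/25, 26/25)

T(p) = (-412/25, 26/25)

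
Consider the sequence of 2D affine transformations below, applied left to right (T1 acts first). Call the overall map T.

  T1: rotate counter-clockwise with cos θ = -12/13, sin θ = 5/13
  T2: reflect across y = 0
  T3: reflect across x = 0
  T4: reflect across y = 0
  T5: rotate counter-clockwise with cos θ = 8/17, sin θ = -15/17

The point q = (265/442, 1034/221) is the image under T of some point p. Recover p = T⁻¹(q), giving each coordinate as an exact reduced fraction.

T1 = [-12/13 -5/13 0; 5/13 -12/13 0; 0 0 1]
T2·T1 = [-12/13 -5/13 0; -5/13 12/13 0; 0 0 1]
T3·…·T1 = [12/13 5/13 0; -5/13 12/13 0; 0 0 1]
T4·…·T1 = [12/13 5/13 0; 5/13 -12/13 0; 0 0 1]
T5·…·T1 = [171/221 -140/221 0; -140/221 -171/221 0; 0 0 1]
det M = -1; M⁻¹ = [171/221 -140/221 0; -140/221 -171/221 0; 0 0 1]
M⁻¹ · (265/442, 1034/221)ᵀ = (-5/2, -4)ᵀ

p = (-5/2, -4)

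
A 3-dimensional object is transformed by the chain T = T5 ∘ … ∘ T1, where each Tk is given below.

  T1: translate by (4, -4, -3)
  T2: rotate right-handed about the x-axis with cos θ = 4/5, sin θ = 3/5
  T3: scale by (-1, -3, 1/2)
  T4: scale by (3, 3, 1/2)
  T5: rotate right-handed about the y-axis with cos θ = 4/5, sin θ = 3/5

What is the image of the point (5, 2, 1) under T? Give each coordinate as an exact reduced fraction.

T1 translate by (4, -4, -3): (5, 2, 1) → (9, -2, -2)
T2 rotate right-handed about the x-axis with cos θ = 4/5, sin θ = 3/5: (9, -2, -2) → (9, -2/5, -14/5)
T3 scale by (-1, -3, 1/2): (9, -2/5, -14/5) → (-9, 6/5, -7/5)
T4 scale by (3, 3, 1/2): (-9, 6/5, -7/5) → (-27, 18/5, -7/10)
T5 rotate right-handed about the y-axis with cos θ = 4/5, sin θ = 3/5: (-27, 18/5, -7/10) → (-1101/50, 18/5, 391/25)

T(p) = (-1101/50, 18/5, 391/25)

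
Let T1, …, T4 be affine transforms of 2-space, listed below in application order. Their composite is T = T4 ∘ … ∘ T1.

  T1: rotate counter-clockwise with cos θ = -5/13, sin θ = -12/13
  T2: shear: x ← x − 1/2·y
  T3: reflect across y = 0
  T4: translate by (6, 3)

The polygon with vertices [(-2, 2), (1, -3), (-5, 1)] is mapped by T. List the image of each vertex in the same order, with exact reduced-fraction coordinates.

image vertices: (105/13, 25/13), (71/26, 36/13), (175/26, -16/13)

T1 rotate counter-clockwise with cos θ = -5/13, sin θ = -12/13: (-2, 2) → (34/13, 14/13); (1, -3) → (-41/13, 3/13); (-5, 1) → (37/13, 55/13)
T2 shear: x ← x − 1/2·y: (34/13, 14/13) → (27/13, 14/13); (-41/13, 3/13) → (-85/26, 3/13); (37/13, 55/13) → (19/26, 55/13)
T3 reflect across y = 0: (27/13, 14/13) → (27/13, -14/13); (-85/26, 3/13) → (-85/26, -3/13); (19/26, 55/13) → (19/26, -55/13)
T4 translate by (6, 3): (27/13, -14/13) → (105/13, 25/13); (-85/26, -3/13) → (71/26, 36/13); (19/26, -55/13) → (175/26, -16/13)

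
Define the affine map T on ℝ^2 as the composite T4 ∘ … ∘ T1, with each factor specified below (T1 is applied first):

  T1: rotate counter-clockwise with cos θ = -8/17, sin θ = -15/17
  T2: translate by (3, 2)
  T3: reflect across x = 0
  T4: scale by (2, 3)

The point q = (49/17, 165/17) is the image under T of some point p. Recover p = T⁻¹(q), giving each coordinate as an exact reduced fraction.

T1 = [-8/17 15/17 0; -15/17 -8/17 0; 0 0 1]
T2·T1 = [-8/17 15/17 3; -15/17 -8/17 2; 0 0 1]
T3·…·T1 = [8/17 -15/17 -3; -15/17 -8/17 2; 0 0 1]
T4·…·T1 = [16/17 -30/17 -6; -45/17 -24/17 6; 0 0 1]
det M = -6; M⁻¹ = [4/17 -5/17 54/17; -15/34 -8/51 -29/17; 0 0 1]
M⁻¹ · (49/17, 165/17)ᵀ = (1, -9/2)ᵀ

p = (1, -9/2)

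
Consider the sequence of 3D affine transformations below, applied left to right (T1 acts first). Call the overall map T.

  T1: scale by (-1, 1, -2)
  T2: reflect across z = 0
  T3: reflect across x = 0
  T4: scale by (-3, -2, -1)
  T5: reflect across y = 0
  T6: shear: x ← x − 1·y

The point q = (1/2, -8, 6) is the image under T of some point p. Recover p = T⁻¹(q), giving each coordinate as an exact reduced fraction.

T1 = [-1 0 0 0; 0 1 0 0; 0 0 -2 0; 0 0 0 1]
T2·T1 = [-1 0 0 0; 0 1 0 0; 0 0 2 0; 0 0 0 1]
T3·…·T1 = [1 0 0 0; 0 1 0 0; 0 0 2 0; 0 0 0 1]
T4·…·T1 = [-3 0 0 0; 0 -2 0 0; 0 0 -2 0; 0 0 0 1]
T5·…·T1 = [-3 0 0 0; 0 2 0 0; 0 0 -2 0; 0 0 0 1]
T6·…·T1 = [-3 -2 0 0; 0 2 0 0; 0 0 -2 0; 0 0 0 1]
det M = 12; M⁻¹ = [-1/3 -1/3 0 0; 0 1/2 0 0; 0 0 -1/2 0; 0 0 0 1]
M⁻¹ · (1/2, -8, 6)ᵀ = (5/2, -4, -3)ᵀ

p = (5/2, -4, -3)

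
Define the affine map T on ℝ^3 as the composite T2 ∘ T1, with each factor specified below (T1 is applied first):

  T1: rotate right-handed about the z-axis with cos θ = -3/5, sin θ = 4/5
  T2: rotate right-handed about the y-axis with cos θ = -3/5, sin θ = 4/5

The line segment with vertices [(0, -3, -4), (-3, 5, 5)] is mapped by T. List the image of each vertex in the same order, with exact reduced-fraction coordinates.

T1 rotate right-handed about the z-axis with cos θ = -3/5, sin θ = 4/5: (0, -3, -4) → (12/5, 9/5, -4); (-3, 5, 5) → (-11/5, -27/5, 5)
T2 rotate right-handed about the y-axis with cos θ = -3/5, sin θ = 4/5: (12/5, 9/5, -4) → (-116/25, 9/5, 12/25); (-11/5, -27/5, 5) → (133/25, -27/5, -31/25)

image vertices: (-116/25, 9/5, 12/25), (133/25, -27/5, -31/25)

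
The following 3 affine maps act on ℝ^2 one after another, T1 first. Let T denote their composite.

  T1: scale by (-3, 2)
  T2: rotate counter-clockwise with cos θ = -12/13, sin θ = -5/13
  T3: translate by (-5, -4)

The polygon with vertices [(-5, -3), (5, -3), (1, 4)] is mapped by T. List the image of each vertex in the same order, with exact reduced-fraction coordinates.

T1 scale by (-3, 2): (-5, -3) → (15, -6); (5, -3) → (-15, -6); (1, 4) → (-3, 8)
T2 rotate counter-clockwise with cos θ = -12/13, sin θ = -5/13: (15, -6) → (-210/13, -3/13); (-15, -6) → (150/13, 147/13); (-3, 8) → (76/13, -81/13)
T3 translate by (-5, -4): (-210/13, -3/13) → (-275/13, -55/13); (150/13, 147/13) → (85/13, 95/13); (76/13, -81/13) → (11/13, -133/13)

image vertices: (-275/13, -55/13), (85/13, 95/13), (11/13, -133/13)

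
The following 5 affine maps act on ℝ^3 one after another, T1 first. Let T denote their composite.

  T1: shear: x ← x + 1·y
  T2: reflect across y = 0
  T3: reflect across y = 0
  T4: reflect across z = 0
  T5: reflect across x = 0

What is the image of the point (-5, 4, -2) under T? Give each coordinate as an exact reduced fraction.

T(p) = (1, 4, 2)

T1 shear: x ← x + 1·y: (-5, 4, -2) → (-1, 4, -2)
T2 reflect across y = 0: (-1, 4, -2) → (-1, -4, -2)
T3 reflect across y = 0: (-1, -4, -2) → (-1, 4, -2)
T4 reflect across z = 0: (-1, 4, -2) → (-1, 4, 2)
T5 reflect across x = 0: (-1, 4, 2) → (1, 4, 2)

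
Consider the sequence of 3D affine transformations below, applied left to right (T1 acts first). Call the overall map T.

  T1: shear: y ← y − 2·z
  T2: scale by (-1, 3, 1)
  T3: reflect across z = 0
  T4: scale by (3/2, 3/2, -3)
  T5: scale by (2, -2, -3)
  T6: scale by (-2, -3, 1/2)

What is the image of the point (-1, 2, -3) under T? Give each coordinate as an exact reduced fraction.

T(p) = (-6, 216, 27/2)

T1 shear: y ← y − 2·z: (-1, 2, -3) → (-1, 8, -3)
T2 scale by (-1, 3, 1): (-1, 8, -3) → (1, 24, -3)
T3 reflect across z = 0: (1, 24, -3) → (1, 24, 3)
T4 scale by (3/2, 3/2, -3): (1, 24, 3) → (3/2, 36, -9)
T5 scale by (2, -2, -3): (3/2, 36, -9) → (3, -72, 27)
T6 scale by (-2, -3, 1/2): (3, -72, 27) → (-6, 216, 27/2)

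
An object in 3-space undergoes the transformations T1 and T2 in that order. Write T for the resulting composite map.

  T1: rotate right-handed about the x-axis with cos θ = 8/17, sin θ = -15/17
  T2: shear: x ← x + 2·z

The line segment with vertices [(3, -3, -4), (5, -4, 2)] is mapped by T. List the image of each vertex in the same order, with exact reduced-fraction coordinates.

T1 rotate right-handed about the x-axis with cos θ = 8/17, sin θ = -15/17: (3, -3, -4) → (3, -84/17, 13/17); (5, -4, 2) → (5, -2/17, 76/17)
T2 shear: x ← x + 2·z: (3, -84/17, 13/17) → (77/17, -84/17, 13/17); (5, -2/17, 76/17) → (237/17, -2/17, 76/17)

image vertices: (77/17, -84/17, 13/17), (237/17, -2/17, 76/17)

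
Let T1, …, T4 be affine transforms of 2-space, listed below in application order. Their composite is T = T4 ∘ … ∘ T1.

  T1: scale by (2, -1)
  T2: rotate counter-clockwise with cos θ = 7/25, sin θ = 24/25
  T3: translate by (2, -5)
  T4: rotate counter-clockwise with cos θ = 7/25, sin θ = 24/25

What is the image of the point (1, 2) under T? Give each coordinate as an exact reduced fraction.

T1 scale by (2, -1): (1, 2) → (2, -2)
T2 rotate counter-clockwise with cos θ = 7/25, sin θ = 24/25: (2, -2) → (62/25, 34/25)
T3 translate by (2, -5): (62/25, 34/25) → (112/25, -91/25)
T4 rotate counter-clockwise with cos θ = 7/25, sin θ = 24/25: (112/25, -91/25) → (2968/625, 2051/625)

T(p) = (2968/625, 2051/625)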